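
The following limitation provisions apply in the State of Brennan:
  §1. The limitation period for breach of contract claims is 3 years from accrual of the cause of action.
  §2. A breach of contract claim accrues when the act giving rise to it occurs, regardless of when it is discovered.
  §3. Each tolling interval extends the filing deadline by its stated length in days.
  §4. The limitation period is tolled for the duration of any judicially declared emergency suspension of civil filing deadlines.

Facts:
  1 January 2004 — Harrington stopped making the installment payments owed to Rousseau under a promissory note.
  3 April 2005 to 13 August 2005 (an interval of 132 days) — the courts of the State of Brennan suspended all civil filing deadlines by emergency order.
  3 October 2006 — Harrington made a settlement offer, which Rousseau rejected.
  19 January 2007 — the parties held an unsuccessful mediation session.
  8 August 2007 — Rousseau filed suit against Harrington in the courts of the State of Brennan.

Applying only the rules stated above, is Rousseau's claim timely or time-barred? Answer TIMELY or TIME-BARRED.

TIME-BARRED

The cause of action accrued on 1 January 2004, the date of the act.
The untolled deadline — 3 years after 1 January 2004 — is 1 January 2007.
The emergency suspension of filing deadlines from 3 April 2005 to 13 August 2005 tolled the period for 132 days, extending the deadline to 13 May 2007.
None of the other events listed affects the running of the period under the stated rules.
The 8 August 2007 filing falls after the 13 May 2007 deadline; the claim is time-barred.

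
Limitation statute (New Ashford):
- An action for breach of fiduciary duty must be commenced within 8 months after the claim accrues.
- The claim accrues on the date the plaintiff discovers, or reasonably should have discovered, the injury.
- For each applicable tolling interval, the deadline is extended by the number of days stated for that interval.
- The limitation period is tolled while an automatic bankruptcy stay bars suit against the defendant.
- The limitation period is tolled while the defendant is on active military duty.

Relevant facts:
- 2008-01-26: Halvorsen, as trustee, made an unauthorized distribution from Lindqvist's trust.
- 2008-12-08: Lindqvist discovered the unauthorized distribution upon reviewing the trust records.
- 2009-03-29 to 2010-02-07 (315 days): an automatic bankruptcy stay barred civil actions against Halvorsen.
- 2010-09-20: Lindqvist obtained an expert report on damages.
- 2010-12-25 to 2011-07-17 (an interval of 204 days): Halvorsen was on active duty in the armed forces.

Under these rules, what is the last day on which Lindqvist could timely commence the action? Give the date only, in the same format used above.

2010-06-19

Under the discovery rule, the claim accrued on 2008-12-08, when Lindqvist discovered the injury — not on the 2008-01-26 date of the underlying act.
8 months from 2008-12-08 is 2009-08-08.
The automatic bankruptcy stay from 2009-03-29 to 2010-02-07 tolled the period for 315 days, extending the deadline to 2010-06-19.
The defendant's active military service from 2010-12-25 to 2011-07-17 began after the period had already run on 2010-06-19, so it has no tolling effect.
The other events in the timeline have no effect on the limitation period under the stated rules.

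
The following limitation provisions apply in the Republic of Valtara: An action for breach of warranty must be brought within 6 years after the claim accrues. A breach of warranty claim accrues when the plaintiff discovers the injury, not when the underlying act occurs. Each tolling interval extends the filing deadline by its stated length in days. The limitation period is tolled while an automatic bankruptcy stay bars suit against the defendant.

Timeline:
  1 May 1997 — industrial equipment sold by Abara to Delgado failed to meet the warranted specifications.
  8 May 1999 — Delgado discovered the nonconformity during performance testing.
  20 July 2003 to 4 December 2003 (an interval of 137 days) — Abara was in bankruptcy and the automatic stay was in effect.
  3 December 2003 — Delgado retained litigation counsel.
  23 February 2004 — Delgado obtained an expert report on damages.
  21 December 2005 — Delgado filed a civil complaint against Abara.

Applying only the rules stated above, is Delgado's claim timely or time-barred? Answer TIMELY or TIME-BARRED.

TIME-BARRED

Under the discovery rule, the claim accrued on 8 May 1999, when Delgado discovered the injury — not on the 1 May 1997 date of the underlying act.
The untolled deadline — 6 years after 8 May 1999 — is 8 May 2005.
The automatic bankruptcy stay from 20 July 2003 to 4 December 2003 tolled the period for 137 days, extending the deadline to 22 September 2005.
The other events in the timeline have no effect on the limitation period under the stated rules.
Delgado filed on 21 December 2005, after the 22 September 2005 deadline, so the action is time-barred.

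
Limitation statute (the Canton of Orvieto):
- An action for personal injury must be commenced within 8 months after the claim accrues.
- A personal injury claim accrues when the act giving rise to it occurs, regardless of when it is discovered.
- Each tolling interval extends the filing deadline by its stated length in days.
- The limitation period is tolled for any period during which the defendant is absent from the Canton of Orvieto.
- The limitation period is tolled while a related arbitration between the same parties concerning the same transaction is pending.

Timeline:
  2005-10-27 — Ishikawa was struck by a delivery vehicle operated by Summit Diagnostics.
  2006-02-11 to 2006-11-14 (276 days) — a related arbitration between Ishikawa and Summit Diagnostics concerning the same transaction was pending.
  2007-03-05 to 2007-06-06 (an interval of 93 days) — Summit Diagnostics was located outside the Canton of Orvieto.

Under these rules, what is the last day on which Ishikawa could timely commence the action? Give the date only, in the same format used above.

2007-07-01

The limitation period began to run on 2005-10-27.
8 months from 2005-10-27 is 2006-06-27.
The period was tolled for 276 days by the pending related arbitration (2006-02-11 to 2006-11-14), pushing the deadline to 2007-03-30.
Because the defendant's absence from the jurisdiction ran from 2007-03-05 to 2007-06-06, the deadline is extended by 93 days to 2007-07-01.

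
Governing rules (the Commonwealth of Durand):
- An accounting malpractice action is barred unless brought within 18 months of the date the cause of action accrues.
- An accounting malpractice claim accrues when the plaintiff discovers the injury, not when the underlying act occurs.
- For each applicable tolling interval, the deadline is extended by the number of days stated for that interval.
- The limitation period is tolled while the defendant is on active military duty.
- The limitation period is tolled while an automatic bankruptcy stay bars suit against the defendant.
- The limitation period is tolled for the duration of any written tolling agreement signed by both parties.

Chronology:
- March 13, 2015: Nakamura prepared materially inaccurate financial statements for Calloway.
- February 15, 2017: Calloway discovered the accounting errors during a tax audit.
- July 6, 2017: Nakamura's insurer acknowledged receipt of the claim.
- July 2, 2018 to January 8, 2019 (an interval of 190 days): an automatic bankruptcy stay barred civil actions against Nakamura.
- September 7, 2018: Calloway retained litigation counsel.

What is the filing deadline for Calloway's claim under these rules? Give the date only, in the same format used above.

Accrual is tied to discovery, so the period began on February 15, 2017 rather than on March 13, 2015 when the act occurred.
18 months from February 15, 2017 is August 15, 2018.
Because the automatic bankruptcy stay ran from July 2, 2018 to January 8, 2019, the deadline is extended by 190 days to February 21, 2019.
Nothing else in the chronology tolls or restarts the period.

February 21, 2019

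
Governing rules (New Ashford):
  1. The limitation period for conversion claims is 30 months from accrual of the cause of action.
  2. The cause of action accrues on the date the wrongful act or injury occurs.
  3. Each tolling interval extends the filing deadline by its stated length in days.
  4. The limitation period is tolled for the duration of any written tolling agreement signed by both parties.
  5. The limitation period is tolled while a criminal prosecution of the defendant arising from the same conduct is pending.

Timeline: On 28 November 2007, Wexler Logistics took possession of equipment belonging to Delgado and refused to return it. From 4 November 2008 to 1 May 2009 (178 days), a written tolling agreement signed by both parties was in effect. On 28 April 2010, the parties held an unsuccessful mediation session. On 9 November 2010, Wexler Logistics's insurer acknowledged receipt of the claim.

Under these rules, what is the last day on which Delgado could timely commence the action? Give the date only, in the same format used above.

The limitation period began to run on 28 November 2007.
The untolled deadline — 30 months after 28 November 2007 — is 28 May 2010.
The written tolling agreement from 4 November 2008 to 1 May 2009 tolled the period for 178 days, extending the deadline to 22 November 2010.
The other events in the timeline have no effect on the limitation period under the stated rules.

22 November 2010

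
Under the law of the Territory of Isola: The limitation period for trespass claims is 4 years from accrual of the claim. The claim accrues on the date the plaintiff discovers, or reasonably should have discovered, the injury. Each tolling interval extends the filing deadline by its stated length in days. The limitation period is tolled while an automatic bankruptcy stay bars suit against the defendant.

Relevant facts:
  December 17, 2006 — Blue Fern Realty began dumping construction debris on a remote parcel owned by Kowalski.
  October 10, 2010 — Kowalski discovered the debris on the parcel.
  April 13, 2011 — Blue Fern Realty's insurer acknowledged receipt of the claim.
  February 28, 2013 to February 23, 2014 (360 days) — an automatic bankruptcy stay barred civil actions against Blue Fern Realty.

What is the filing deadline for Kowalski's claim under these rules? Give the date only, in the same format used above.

October 5, 2015

Under the discovery rule, the claim accrued on October 10, 2010, when Kowalski discovered the injury — not on the December 17, 2006 date of the underlying act.
Adding the 4 years base period to October 10, 2010 gives a deadline of October 10, 2014, before any tolling.
Because the automatic bankruptcy stay ran from February 28, 2013 to February 23, 2014, the deadline is extended by 360 days to October 5, 2015.
None of the other events listed affects the running of the period under the stated rules.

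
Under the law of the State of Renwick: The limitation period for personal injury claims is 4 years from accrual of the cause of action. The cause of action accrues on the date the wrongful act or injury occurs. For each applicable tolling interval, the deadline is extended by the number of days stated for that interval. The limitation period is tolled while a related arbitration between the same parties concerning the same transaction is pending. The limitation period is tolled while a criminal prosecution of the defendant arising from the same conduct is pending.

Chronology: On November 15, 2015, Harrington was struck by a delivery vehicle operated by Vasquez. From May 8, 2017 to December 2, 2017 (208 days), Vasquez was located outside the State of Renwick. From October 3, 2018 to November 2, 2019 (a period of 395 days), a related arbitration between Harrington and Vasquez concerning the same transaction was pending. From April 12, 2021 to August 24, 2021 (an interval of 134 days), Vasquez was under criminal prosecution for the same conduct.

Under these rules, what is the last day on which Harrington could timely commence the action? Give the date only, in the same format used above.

December 14, 2020

The limitation period began to run on November 15, 2015.
The untolled deadline — 4 years after November 15, 2015 — is November 15, 2019.
The pending related arbitration from October 3, 2018 to November 2, 2019 tolled the period for 395 days, extending the deadline to December 14, 2020.
The pending criminal prosecution from April 12, 2021 to August 24, 2021 began after the period had already run on December 14, 2020, so it has no tolling effect.
The defendant's absence from the jurisdiction from May 8, 2017 to December 2, 2017 does not toll the period, because no stated rule makes the defendant's absence a tolling event.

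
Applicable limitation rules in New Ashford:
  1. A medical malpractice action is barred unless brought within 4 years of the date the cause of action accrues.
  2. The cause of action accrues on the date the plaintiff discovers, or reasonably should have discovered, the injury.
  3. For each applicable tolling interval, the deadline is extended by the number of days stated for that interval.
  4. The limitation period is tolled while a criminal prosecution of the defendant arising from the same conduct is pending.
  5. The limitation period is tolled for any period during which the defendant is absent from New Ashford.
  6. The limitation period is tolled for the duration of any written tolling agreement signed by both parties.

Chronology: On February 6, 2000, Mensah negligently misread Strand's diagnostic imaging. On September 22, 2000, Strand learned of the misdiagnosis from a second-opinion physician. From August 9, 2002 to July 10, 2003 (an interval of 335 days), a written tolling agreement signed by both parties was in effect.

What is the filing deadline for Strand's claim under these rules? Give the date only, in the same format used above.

August 23, 2005

Accrual is tied to discovery, so the period began on September 22, 2000 rather than on February 6, 2000 when the act occurred.
Adding the 4 years base period to September 22, 2000 gives a deadline of September 22, 2004, before any tolling.
The written tolling agreement from August 9, 2002 to July 10, 2003 tolled the period for 335 days, extending the deadline to August 23, 2005.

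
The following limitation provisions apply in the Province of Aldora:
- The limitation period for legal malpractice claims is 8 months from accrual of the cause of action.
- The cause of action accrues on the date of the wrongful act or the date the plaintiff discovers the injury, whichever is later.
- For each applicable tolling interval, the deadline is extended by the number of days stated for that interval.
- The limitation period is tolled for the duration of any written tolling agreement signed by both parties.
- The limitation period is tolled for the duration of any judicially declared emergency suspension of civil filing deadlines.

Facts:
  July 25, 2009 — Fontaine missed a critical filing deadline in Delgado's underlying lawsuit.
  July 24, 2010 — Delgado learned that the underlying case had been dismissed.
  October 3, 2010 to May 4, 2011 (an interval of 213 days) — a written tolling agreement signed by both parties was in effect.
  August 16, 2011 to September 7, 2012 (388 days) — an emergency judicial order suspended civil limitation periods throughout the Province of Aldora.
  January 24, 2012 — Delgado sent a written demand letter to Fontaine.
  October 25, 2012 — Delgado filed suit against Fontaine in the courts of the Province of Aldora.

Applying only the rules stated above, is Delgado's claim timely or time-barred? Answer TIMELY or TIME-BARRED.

The claim accrued on July 24, 2010 — the later of the July 25, 2009 act and the July 24, 2010 discovery.
Adding the 8 months base period to July 24, 2010 gives a deadline of March 24, 2011, before any tolling.
The written tolling agreement from October 3, 2010 to May 4, 2011 tolled the period for 213 days, extending the deadline to October 23, 2011.
The period was tolled for 388 days by the emergency suspension of filing deadlines (August 16, 2011 to September 7, 2012), pushing the deadline to November 14, 2012.
Nothing else in the chronology tolls or restarts the period.
Filing on October 25, 2012 beat the November 14, 2012 deadline — the action is timely.

TIMELY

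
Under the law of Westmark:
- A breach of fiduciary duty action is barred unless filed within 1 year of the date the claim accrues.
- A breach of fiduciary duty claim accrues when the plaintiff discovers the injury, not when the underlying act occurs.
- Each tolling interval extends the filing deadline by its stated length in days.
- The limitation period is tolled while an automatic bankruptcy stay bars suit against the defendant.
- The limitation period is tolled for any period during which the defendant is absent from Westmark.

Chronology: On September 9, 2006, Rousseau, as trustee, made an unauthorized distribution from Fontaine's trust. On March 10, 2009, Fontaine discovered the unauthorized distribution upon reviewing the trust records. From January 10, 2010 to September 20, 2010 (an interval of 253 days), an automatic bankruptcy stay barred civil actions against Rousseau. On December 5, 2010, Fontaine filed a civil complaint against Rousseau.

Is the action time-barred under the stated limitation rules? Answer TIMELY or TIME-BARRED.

TIME-BARRED

The claim did not accrue until Fontaine discovered the injury on March 10, 2009; the September 9, 2006 act date does not start the clock under the stated rule.
Adding the 1 year base period to March 10, 2009 gives a deadline of March 10, 2010, before any tolling.
The period was tolled for 253 days by the automatic bankruptcy stay (January 10, 2010 to September 20, 2010), pushing the deadline to November 18, 2010.
Fontaine filed on December 5, 2010, after the November 18, 2010 deadline, so the action is time-barred.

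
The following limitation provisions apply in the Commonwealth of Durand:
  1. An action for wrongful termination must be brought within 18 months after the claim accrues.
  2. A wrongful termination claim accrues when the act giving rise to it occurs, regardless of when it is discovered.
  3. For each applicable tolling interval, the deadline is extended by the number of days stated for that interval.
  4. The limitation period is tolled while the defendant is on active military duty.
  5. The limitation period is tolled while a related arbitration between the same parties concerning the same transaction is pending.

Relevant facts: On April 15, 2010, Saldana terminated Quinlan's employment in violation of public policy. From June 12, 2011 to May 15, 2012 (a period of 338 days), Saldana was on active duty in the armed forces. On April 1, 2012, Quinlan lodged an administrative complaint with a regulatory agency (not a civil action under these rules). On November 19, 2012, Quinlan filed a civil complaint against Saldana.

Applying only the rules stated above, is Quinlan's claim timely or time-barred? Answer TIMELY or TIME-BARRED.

TIME-BARRED

The limitation period began to run on April 15, 2010.
The untolled deadline — 18 months after April 15, 2010 — is October 15, 2011.
The period was tolled for 338 days by the defendant's active military service (June 12, 2011 to May 15, 2012), pushing the deadline to September 17, 2012.
None of the other events listed affects the running of the period under the stated rules.
Quinlan filed on November 19, 2012, after the September 17, 2012 deadline, so the action is time-barred.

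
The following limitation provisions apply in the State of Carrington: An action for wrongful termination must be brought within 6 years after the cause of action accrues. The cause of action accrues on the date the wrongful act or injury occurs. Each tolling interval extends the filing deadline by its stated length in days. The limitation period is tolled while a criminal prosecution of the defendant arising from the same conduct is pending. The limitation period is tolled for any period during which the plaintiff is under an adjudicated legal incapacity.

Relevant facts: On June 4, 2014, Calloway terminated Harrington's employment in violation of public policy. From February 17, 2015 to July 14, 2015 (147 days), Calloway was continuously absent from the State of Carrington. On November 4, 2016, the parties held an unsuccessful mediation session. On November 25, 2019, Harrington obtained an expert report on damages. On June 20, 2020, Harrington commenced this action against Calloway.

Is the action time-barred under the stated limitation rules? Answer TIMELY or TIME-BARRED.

The claim accrued on June 4, 2014, when the wrongful act occurred.
Adding the 6 years base period to June 4, 2014 gives a deadline of June 4, 2020, before any tolling.
No stated provision tolls the period for the defendant's absence, so the interval from February 17, 2015 to July 14, 2015 has no effect on the deadline.
The other events in the timeline have no effect on the limitation period under the stated rules.
Filing on June 20, 2020 missed the June 4, 2020 deadline — the action is time-barred.

TIME-BARRED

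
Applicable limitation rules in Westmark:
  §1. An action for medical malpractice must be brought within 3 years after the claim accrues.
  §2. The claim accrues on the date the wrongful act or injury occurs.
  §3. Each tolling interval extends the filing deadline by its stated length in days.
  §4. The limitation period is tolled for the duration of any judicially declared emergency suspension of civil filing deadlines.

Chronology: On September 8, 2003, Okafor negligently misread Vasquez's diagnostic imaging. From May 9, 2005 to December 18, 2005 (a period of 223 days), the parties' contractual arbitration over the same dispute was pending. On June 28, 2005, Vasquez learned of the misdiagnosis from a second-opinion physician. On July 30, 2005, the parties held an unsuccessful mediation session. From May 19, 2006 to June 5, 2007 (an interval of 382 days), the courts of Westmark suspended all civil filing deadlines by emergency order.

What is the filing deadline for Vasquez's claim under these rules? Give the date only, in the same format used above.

Accrual is governed by the date of the act, so the period began to run on September 8, 2003; the later discovery on June 28, 2005 is irrelevant under the stated rule.
The untolled deadline — 3 years after September 8, 2003 — is September 8, 2006.
The period was tolled for 382 days by the emergency suspension of filing deadlines (May 19, 2006 to June 5, 2007), pushing the deadline to September 25, 2007.
Although a pending arbitration ran from May 9, 2005 to December 18, 2005, the stated rules do not make that a tolling event, so it is disregarded.
The other events in the timeline have no effect on the limitation period under the stated rules.

September 25, 2007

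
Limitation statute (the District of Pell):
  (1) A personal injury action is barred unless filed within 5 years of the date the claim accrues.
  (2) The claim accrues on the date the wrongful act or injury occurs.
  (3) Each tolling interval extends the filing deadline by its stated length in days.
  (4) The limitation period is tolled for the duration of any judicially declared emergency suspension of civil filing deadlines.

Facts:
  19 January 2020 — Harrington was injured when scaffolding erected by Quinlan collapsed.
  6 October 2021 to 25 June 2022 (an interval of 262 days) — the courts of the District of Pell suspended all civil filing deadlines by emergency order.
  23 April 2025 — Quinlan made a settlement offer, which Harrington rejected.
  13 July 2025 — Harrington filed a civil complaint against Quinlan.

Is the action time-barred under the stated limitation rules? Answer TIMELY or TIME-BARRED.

The limitation period began to run on 19 January 2020.
Adding the 5 years base period to 19 January 2020 gives a deadline of 19 January 2025, before any tolling.
The period was tolled for 262 days by the emergency suspension of filing deadlines (6 October 2021 to 25 June 2022), pushing the deadline to 8 October 2025.
Nothing else in the chronology tolls or restarts the period.
The 13 July 2025 filing precedes the 8 October 2025 deadline; the claim is timely.

TIMELY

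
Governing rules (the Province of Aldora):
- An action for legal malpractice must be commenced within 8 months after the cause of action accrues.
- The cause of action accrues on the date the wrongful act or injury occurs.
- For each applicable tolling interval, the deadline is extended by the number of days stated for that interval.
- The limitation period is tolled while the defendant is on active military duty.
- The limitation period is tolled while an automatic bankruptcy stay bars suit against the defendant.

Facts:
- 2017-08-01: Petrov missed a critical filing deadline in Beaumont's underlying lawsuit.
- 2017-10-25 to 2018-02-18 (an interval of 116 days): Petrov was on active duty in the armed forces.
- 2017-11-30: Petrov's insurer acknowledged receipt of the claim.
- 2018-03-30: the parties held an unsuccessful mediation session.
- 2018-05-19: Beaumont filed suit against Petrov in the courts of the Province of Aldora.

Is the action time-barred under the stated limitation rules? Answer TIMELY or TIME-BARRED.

The limitation period began to run on 2017-08-01.
Adding the 8 months base period to 2017-08-01 gives a deadline of 2018-04-01, before any tolling.
Because the defendant's active military service ran from 2017-10-25 to 2018-02-18, the deadline is extended by 116 days to 2018-07-26.
Nothing else in the chronology tolls or restarts the period.
Beaumont filed on 2018-05-19, before the 2018-07-26 deadline, so the action is timely.

TIMELY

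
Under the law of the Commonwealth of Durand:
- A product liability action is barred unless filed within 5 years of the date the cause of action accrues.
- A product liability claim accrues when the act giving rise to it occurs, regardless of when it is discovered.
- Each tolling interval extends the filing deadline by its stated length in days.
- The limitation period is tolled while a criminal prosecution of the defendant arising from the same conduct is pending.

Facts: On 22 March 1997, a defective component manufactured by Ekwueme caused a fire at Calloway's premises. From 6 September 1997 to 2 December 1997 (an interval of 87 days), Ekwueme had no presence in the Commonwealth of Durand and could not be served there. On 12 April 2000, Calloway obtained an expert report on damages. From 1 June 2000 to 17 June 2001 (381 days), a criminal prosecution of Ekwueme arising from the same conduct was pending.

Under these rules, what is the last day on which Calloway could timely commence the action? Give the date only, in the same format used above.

7 April 2003

The cause of action accrued on 22 March 1997, the date of the act.
5 years from 22 March 1997 is 22 March 2002.
Because the pending criminal prosecution ran from 1 June 2000 to 17 June 2001, the deadline is extended by 381 days to 7 April 2003.
Although the defendant's absence ran from 6 September 1997 to 2 December 1997, the stated rules do not make that a tolling event, so it is disregarded.
The other events in the timeline have no effect on the limitation period under the stated rules.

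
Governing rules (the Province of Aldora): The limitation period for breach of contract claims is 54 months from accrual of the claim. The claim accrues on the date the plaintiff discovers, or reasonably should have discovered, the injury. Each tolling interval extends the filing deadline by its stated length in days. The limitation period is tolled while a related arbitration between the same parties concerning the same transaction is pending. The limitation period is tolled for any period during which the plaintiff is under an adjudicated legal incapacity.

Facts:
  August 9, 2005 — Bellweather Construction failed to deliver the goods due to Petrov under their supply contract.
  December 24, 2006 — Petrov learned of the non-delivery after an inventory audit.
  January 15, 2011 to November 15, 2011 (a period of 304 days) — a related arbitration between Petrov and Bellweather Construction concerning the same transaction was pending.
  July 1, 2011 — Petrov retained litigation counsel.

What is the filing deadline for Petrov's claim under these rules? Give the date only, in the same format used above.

April 23, 2012

The claim did not accrue until Petrov discovered the injury on December 24, 2006; the August 9, 2005 act date does not start the clock under the stated rule.
The untolled deadline — 54 months after December 24, 2006 — is June 24, 2011.
The period was tolled for 304 days by the pending related arbitration (January 15, 2011 to November 15, 2011), pushing the deadline to April 23, 2012.
None of the other events listed affects the running of the period under the stated rules.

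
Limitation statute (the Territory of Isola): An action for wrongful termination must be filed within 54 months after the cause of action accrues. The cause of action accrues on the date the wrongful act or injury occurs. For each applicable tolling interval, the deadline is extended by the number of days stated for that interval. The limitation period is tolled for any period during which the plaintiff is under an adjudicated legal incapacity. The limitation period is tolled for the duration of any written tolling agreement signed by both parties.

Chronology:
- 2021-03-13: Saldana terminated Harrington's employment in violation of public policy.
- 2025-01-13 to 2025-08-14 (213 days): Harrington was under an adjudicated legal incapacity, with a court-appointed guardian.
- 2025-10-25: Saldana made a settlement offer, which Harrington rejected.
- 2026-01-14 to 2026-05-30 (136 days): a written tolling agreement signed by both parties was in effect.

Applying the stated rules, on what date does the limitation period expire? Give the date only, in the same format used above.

The cause of action accrued on 2021-03-13, the date of the act.
The untolled deadline — 54 months after 2021-03-13 — is 2025-09-13.
The period was tolled for 213 days by the plaintiff's legal incapacity (2025-01-13 to 2025-08-14), pushing the deadline to 2026-04-14.
The period was tolled for 136 days by the written tolling agreement (2026-01-14 to 2026-05-30), pushing the deadline to 2026-08-28.
The other events in the timeline have no effect on the limitation period under the stated rules.

2026-08-28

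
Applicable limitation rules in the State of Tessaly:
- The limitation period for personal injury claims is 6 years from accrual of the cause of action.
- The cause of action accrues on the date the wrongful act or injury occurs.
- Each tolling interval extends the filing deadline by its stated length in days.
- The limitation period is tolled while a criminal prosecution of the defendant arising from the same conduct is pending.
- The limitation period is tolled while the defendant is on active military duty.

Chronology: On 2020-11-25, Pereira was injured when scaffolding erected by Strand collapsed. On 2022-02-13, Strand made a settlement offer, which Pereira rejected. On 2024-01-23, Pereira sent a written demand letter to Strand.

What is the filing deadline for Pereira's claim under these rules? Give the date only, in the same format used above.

2026-11-25

The claim accrued on 2020-11-25, when the wrongful act occurred.
6 years from 2020-11-25 is 2026-11-25.
The other events in the timeline have no effect on the limitation period under the stated rules.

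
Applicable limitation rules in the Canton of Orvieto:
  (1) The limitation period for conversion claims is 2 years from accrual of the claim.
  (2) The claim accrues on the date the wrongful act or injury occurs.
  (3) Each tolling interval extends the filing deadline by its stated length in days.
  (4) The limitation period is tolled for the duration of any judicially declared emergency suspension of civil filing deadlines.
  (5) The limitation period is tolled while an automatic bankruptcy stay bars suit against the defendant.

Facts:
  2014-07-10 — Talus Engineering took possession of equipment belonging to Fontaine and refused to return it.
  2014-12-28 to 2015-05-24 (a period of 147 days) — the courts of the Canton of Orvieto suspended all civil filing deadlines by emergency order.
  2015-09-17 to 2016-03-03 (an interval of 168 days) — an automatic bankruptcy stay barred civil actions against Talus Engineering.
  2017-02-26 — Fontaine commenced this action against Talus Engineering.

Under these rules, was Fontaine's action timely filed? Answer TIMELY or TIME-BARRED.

TIMELY

The claim accrued on 2014-07-10, when the wrongful act occurred.
2 years from 2014-07-10 is 2016-07-10.
The emergency suspension of filing deadlines from 2014-12-28 to 2015-05-24 tolled the period for 147 days, extending the deadline to 2016-12-04.
The automatic bankruptcy stay from 2015-09-17 to 2016-03-03 tolled the period for 168 days, extending the deadline to 2017-05-21.
Fontaine filed on 2017-02-26, before the 2017-05-21 deadline, so the action is timely.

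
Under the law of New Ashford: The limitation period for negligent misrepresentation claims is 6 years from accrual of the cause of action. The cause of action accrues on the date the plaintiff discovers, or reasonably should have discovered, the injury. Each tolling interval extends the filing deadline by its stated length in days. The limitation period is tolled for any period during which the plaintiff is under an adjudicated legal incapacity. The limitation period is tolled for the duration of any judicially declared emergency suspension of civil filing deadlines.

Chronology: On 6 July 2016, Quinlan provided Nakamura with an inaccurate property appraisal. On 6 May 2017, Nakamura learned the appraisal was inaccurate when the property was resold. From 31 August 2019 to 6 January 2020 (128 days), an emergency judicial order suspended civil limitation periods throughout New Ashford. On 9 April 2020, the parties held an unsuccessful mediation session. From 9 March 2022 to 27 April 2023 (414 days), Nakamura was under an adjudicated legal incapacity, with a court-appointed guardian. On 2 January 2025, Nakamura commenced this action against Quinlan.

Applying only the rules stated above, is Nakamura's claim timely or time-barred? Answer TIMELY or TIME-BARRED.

Under the discovery rule, the claim accrued on 6 May 2017, when Nakamura discovered the injury — not on the 6 July 2016 date of the underlying act.
The untolled deadline — 6 years after 6 May 2017 — is 6 May 2023.
The period was tolled for 128 days by the emergency suspension of filing deadlines (31 August 2019 to 6 January 2020), pushing the deadline to 11 September 2023.
The plaintiff's legal incapacity from 9 March 2022 to 27 April 2023 tolled the period for 414 days, extending the deadline to 29 October 2024.
The other events in the timeline have no effect on the limitation period under the stated rules.
Nakamura filed on 2 January 2025, after the 29 October 2024 deadline, so the action is time-barred.

TIME-BARRED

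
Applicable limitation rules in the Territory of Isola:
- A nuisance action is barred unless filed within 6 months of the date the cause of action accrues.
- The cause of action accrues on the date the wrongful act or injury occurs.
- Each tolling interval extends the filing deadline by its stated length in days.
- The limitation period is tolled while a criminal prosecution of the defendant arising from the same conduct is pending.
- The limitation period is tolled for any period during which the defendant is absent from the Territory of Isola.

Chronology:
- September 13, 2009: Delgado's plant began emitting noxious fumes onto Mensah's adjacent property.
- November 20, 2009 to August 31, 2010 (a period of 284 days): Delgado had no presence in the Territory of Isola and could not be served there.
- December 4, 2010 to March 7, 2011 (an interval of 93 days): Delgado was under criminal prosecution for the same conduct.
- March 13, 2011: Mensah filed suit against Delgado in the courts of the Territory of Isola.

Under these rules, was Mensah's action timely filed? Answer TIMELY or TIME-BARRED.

The limitation period began to run on September 13, 2009.
Adding the 6 months base period to September 13, 2009 gives a deadline of March 13, 2010, before any tolling.
Because the defendant's absence from the jurisdiction ran from November 20, 2009 to August 31, 2010, the deadline is extended by 284 days to December 22, 2010.
The period was tolled for 93 days by the pending criminal prosecution (December 4, 2010 to March 7, 2011), pushing the deadline to March 25, 2011.
Filing on March 13, 2011 beat the March 25, 2011 deadline — the action is timely.

TIMELY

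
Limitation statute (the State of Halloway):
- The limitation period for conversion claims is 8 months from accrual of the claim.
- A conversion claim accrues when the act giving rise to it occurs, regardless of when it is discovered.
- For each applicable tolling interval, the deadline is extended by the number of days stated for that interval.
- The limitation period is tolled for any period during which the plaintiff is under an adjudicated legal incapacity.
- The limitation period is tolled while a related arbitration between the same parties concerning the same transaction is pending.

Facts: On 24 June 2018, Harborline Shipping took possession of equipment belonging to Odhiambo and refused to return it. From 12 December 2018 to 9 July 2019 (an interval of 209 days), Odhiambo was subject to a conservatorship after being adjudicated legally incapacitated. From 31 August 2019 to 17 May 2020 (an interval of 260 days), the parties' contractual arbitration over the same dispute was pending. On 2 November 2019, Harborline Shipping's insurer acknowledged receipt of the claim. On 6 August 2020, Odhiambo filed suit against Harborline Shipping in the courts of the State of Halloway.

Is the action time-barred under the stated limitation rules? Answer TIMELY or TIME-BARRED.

The claim accrued on 24 June 2018, when the wrongful act occurred.
Adding the 8 months base period to 24 June 2018 gives a deadline of 24 February 2019, before any tolling.
The period was tolled for 209 days by the plaintiff's legal incapacity (12 December 2018 to 9 July 2019), pushing the deadline to 21 September 2019.
The pending related arbitration from 31 August 2019 to 17 May 2020 tolled the period for 260 days, extending the deadline to 7 June 2020.
None of the other events listed affects the running of the period under the stated rules.
Filing on 6 August 2020 missed the 7 June 2020 deadline — the action is time-barred.

TIME-BARRED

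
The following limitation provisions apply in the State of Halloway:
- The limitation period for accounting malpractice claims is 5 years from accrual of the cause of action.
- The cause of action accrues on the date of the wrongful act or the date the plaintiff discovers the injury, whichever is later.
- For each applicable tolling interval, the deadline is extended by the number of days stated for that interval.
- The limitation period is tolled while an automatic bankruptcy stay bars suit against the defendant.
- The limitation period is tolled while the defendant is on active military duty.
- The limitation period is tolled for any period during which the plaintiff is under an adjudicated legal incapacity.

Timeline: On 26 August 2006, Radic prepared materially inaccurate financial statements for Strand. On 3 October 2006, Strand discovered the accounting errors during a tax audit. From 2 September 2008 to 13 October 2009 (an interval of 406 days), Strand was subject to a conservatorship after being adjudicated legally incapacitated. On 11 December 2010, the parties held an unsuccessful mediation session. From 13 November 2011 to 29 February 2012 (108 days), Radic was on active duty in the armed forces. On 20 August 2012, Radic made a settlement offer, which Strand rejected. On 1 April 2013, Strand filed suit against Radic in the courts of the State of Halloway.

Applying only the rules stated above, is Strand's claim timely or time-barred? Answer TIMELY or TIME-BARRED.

Taking the later of the act (26 August 2006) and discovery (3 October 2006), the claim accrued on 3 October 2006.
5 years from 3 October 2006 is 3 October 2011.
Because the plaintiff's legal incapacity ran from 2 September 2008 to 13 October 2009, the deadline is extended by 406 days to 12 November 2012.
The period was tolled for 108 days by the defendant's active military service (13 November 2011 to 29 February 2012), pushing the deadline to 28 February 2013.
The other events in the timeline have no effect on the limitation period under the stated rules.
Strand filed on 1 April 2013, after the 28 February 2013 deadline, so the action is time-barred.

TIME-BARRED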